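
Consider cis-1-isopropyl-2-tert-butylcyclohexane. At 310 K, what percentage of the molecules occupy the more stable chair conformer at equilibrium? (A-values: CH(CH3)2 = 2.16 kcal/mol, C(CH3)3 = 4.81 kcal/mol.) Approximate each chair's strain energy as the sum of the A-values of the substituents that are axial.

98.7%

C1 and C2 have opposite parity, so for the cis isomer the two substituents are one axial and one equatorial in each chair.
Chair I (isopropyl axial, tert-butyl equatorial): E = 2.16 kcal/mol; chair II (isopropyl equatorial, tert-butyl axial): E = 4.81 kcal/mol.
ΔG = 2.65 kcal/mol between the two chairs.
K = exp(ΔG/RT) with R = 1.987×10⁻³ kcal mol⁻¹ K⁻¹ and T = 310 K gives K ≈ 73.9.
Fraction in the lower-energy chair = K/(K+1) = 98.7%.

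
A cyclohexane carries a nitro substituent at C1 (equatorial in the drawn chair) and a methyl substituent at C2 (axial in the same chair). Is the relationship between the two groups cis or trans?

cis

C1 and C2 have opposite parity, so their axial bonds point in opposite directions.
With opposite-parity carbons, two substituents on the same face are one axial and one equatorial; opposite faces give both axial or both equatorial.
Here the groups are equatorial/axial → same face → cis.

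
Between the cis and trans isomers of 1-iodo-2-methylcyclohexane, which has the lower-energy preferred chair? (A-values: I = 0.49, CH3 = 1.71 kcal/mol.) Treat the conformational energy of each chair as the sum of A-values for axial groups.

At 1,2 positions (parity opposite): cis → (a,e or e,a); trans → (e,e or a,a).
Best chair for cis: E = 0.49 kcal/mol; best chair for trans: E = 0.00 kcal/mol.
The trans isomer is lower by 0.49 kcal/mol.

trans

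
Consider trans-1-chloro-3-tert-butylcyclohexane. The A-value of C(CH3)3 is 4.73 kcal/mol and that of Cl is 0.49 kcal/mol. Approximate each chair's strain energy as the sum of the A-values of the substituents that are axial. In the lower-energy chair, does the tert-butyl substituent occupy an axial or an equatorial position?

C1 and C3 have the same parity, so for the trans isomer the two substituents are one axial and one equatorial in each chair.
Chair I (tert-butyl axial, chloro equatorial): E = 4.73 kcal/mol.
Chair II (tert-butyl equatorial, chloro axial): E = 0.49 kcal/mol.
Chair II is the more stable (lower-energy) conformer, and in that chair the tert-butyl group is equatorial.

equatorial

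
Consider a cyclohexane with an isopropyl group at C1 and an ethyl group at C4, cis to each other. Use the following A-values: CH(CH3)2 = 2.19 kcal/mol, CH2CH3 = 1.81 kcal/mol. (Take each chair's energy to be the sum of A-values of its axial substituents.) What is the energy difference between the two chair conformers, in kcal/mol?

0.38 kcal/mol

C1 and C4 have opposite parity, so for the cis isomer the two substituents are one axial and one equatorial in each chair.
Chair I (isopropyl axial, ethyl equatorial): E = 2.19 kcal/mol.
Chair II (isopropyl equatorial, ethyl axial): E = 1.81 kcal/mol.
ΔE = 2.19 − 1.81 = 0.38 kcal/mol; chair II is more stable.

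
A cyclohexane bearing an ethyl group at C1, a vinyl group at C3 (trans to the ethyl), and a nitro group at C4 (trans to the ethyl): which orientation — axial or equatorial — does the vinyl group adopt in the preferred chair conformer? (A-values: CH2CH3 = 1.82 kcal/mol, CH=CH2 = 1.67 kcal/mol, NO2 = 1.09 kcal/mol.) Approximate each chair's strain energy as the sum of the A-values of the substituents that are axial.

Chair I (ethyl axial, vinyl equatorial, nitro axial): E = 2.91 kcal/mol.
Chair II (ethyl equatorial, vinyl axial, nitro equatorial): E = 1.67 kcal/mol.
Chair II is the more stable (lower-energy) conformer, and in that chair the vinyl group is axial.

axial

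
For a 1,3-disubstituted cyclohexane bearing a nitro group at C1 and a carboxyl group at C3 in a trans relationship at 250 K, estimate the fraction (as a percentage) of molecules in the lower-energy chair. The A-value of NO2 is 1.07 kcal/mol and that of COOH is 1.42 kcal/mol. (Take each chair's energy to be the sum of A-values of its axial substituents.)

66.9%

C1 and C3 have the same parity, so for the trans isomer the two substituents are one axial and one equatorial in each chair.
Chair I (nitro axial, carboxyl equatorial): E = 1.07 kcal/mol; chair II (nitro equatorial, carboxyl axial): E = 1.42 kcal/mol.
ΔG = 0.35 kcal/mol between the two chairs.
K = exp(ΔG/RT) with R = 1.987×10⁻³ kcal mol⁻¹ K⁻¹ and T = 250 K gives K ≈ 2.02.
Fraction in the lower-energy chair = K/(K+1) = 66.9%.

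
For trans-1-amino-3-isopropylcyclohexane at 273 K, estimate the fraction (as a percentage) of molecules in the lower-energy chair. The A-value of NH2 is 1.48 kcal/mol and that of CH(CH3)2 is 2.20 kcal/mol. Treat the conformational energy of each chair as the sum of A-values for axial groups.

C1 and C3 have the same parity, so for the trans isomer the two substituents are one axial and one equatorial in each chair.
Chair I (amino axial, isopropyl equatorial): E = 1.48 kcal/mol; chair II (amino equatorial, isopropyl axial): E = 2.20 kcal/mol.
ΔG = 0.72 kcal/mol between the two chairs.
K = exp(ΔG/RT) with R = 1.987×10⁻³ kcal mol⁻¹ K⁻¹ and T = 273 K gives K ≈ 3.77.
Fraction in the lower-energy chair = K/(K+1) = 79.0%.

79.0%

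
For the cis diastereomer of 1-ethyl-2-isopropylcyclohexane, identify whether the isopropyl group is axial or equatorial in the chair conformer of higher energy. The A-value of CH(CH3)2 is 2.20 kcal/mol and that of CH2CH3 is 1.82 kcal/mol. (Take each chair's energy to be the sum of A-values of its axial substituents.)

axial

C1 and C2 have opposite parity, so for the cis isomer the two substituents are one axial and one equatorial in each chair.
Chair I (isopropyl axial, ethyl equatorial): E = 2.20 kcal/mol.
Chair II (isopropyl equatorial, ethyl axial): E = 1.82 kcal/mol.
Chair I is the less stable (higher-energy) conformer, and in that chair the isopropyl group is axial.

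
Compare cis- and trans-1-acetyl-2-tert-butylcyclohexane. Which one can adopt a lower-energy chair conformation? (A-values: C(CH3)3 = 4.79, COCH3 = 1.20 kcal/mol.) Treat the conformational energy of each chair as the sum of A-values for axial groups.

At 1,2 positions (parity opposite): cis → (a,e or e,a); trans → (e,e or a,a).
Best chair for cis: E = 1.20 kcal/mol; best chair for trans: E = 0.00 kcal/mol.
The trans isomer is lower by 1.20 kcal/mol.

trans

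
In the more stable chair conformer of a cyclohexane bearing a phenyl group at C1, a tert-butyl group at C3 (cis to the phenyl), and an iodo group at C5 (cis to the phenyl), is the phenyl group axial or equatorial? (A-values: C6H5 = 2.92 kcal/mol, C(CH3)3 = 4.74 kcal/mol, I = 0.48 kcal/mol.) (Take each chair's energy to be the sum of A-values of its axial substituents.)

equatorial

Chair I (phenyl axial, tert-butyl axial, iodo axial): E = 8.14 kcal/mol.
Chair II (phenyl equatorial, tert-butyl equatorial, iodo equatorial): E = 0.00 kcal/mol.
Chair II is the more stable (lower-energy) conformer, and in that chair the phenyl group is equatorial.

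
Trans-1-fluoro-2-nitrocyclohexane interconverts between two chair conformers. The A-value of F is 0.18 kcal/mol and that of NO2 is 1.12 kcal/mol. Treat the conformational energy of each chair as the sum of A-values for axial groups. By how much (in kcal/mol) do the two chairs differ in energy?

1.30 kcal/mol

C1 and C2 have opposite parity, so for the trans isomer the two substituents are e,e in one chair and a,a in the other.
Chair I (fluoro axial, nitro axial): E = 1.30 kcal/mol.
Chair II (fluoro equatorial, nitro equatorial): E = 0.00 kcal/mol.
ΔE = 1.30 − 0.00 = 1.30 kcal/mol; chair II is more stable.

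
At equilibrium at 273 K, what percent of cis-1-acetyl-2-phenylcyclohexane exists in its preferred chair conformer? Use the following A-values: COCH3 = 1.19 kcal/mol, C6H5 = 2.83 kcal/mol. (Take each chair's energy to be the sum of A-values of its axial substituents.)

95.4%

C1 and C2 have opposite parity, so for the cis isomer the two substituents are one axial and one equatorial in each chair.
Chair I (acetyl axial, phenyl equatorial): E = 1.19 kcal/mol; chair II (acetyl equatorial, phenyl axial): E = 2.83 kcal/mol.
ΔG = 1.64 kcal/mol between the two chairs.
K = exp(ΔG/RT) with R = 1.987×10⁻³ kcal mol⁻¹ K⁻¹ and T = 273 K gives K ≈ 20.6.
Fraction in the lower-energy chair = K/(K+1) = 95.4%.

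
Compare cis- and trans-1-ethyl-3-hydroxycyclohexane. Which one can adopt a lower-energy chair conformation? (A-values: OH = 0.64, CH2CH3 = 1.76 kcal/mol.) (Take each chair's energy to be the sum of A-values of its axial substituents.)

cis

At 1,3 positions (parity same): cis → (e,e or a,a); trans → (a,e or e,a).
Best chair for cis: E = 0.00 kcal/mol; best chair for trans: E = 0.64 kcal/mol.
The cis isomer is lower by 0.64 kcal/mol.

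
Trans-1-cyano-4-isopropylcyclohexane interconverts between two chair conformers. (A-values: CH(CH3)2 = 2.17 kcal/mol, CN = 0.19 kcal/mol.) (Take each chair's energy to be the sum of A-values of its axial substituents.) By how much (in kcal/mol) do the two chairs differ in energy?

2.36 kcal/mol

C1 and C4 have opposite parity, so for the trans isomer the two substituents are e,e in one chair and a,a in the other.
Chair I (isopropyl axial, cyano axial): E = 2.36 kcal/mol.
Chair II (isopropyl equatorial, cyano equatorial): E = 0.00 kcal/mol.
ΔE = 2.36 − 0.00 = 2.36 kcal/mol; chair II is more stable.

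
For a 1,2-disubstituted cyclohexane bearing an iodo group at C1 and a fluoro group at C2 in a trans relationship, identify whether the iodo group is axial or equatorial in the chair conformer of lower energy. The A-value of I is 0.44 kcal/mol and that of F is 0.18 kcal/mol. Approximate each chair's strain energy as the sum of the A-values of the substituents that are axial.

C1 and C2 have opposite parity, so for the trans isomer the two substituents are e,e in one chair and a,a in the other.
Chair I (iodo axial, fluoro axial): E = 0.62 kcal/mol.
Chair II (iodo equatorial, fluoro equatorial): E = 0.00 kcal/mol.
Chair II is the more stable (lower-energy) conformer, and in that chair the iodo group is equatorial.

equatorial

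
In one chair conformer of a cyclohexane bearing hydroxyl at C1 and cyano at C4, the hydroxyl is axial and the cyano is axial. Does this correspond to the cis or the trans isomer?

C1 and C4 have opposite parity, so their axial bonds point in opposite directions.
With opposite-parity carbons, two substituents on the same face are one axial and one equatorial; opposite faces give both axial or both equatorial.
Here the groups are axial/axial → opposite face → trans.

trans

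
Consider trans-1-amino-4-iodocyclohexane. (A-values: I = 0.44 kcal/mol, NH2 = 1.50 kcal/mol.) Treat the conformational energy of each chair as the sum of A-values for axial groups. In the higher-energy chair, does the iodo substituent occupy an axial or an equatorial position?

axial

C1 and C4 have opposite parity, so for the trans isomer the two substituents are e,e in one chair and a,a in the other.
Chair I (iodo axial, amino axial): E = 1.94 kcal/mol.
Chair II (iodo equatorial, amino equatorial): E = 0.00 kcal/mol.
Chair I is the less stable (higher-energy) conformer, and in that chair the iodo group is axial.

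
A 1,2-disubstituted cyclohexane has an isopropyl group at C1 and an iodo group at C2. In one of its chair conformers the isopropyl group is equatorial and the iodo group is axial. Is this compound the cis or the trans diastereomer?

cis

C1 and C2 have opposite parity, so their axial bonds point in opposite directions.
With opposite-parity carbons, two substituents on the same face are one axial and one equatorial; opposite faces give both axial or both equatorial.
Here the groups are equatorial/axial → same face → cis.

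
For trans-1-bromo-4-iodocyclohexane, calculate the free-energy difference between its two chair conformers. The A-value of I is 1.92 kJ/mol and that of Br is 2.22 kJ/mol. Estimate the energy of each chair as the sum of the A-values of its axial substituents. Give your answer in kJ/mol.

4.14 kJ/mol

C1 and C4 have opposite parity, so for the trans isomer the two substituents are e,e in one chair and a,a in the other.
Chair I (iodo axial, bromo axial): E = 4.14 kJ/mol.
Chair II (iodo equatorial, bromo equatorial): E = 0.00 kJ/mol.
ΔE = 4.14 − 0.00 = 4.14 kJ/mol; chair II is more stable.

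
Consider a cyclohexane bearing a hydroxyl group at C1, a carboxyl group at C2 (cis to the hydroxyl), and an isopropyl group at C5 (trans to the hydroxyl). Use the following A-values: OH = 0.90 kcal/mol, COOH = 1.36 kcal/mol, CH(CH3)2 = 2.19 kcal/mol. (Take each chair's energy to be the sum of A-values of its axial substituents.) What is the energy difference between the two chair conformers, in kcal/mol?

2.65 kcal/mol

Chair I (hydroxyl axial, carboxyl equatorial, isopropyl equatorial): E = 0.90 kcal/mol.
Chair II (hydroxyl equatorial, carboxyl axial, isopropyl axial): E = 3.55 kcal/mol.
ΔE = 3.55 − 0.90 = 2.65 kcal/mol; chair I is more stable.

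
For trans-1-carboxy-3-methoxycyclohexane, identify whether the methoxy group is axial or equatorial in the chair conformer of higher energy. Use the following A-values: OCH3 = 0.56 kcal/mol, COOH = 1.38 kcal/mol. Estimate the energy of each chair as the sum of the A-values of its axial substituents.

equatorial

C1 and C3 have the same parity, so for the trans isomer the two substituents are one axial and one equatorial in each chair.
Chair I (methoxy axial, carboxyl equatorial): E = 0.56 kcal/mol.
Chair II (methoxy equatorial, carboxyl axial): E = 1.38 kcal/mol.
Chair II is the less stable (higher-energy) conformer, and in that chair the methoxy group is equatorial.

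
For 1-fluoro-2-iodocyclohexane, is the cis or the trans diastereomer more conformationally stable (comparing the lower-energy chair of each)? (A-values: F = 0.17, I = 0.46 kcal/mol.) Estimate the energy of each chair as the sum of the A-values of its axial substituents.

trans

At 1,2 positions (parity opposite): cis → (a,e or e,a); trans → (e,e or a,a).
Best chair for cis: E = 0.17 kcal/mol; best chair for trans: E = 0.00 kcal/mol.
The trans isomer is lower by 0.17 kcal/mol.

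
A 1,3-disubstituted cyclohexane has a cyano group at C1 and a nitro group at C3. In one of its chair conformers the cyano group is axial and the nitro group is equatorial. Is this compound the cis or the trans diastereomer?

C1 and C3 have the same parity, so their axial bonds point in the same direction.
With same-parity carbons, two substituents on the same face are both axial or both equatorial; opposite faces give one of each.
Here the groups are axial/equatorial → opposite face → trans.

trans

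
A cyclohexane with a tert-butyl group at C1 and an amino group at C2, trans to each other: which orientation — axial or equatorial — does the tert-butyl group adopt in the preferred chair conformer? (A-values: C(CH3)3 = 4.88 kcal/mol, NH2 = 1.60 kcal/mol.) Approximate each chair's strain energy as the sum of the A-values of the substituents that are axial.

equatorial

C1 and C2 have opposite parity, so for the trans isomer the two substituents are e,e in one chair and a,a in the other.
Chair I (tert-butyl axial, amino axial): E = 6.48 kcal/mol.
Chair II (tert-butyl equatorial, amino equatorial): E = 0.00 kcal/mol.
Chair II is the more stable (lower-energy) conformer, and in that chair the tert-butyl group is equatorial.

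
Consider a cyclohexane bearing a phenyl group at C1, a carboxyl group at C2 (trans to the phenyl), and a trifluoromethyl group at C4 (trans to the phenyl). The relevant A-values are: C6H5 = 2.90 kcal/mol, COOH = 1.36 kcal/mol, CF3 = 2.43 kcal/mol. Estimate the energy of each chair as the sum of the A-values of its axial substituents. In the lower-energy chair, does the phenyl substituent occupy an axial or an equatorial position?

equatorial

Chair I (phenyl axial, carboxyl axial, trifluoromethyl axial): E = 6.69 kcal/mol.
Chair II (phenyl equatorial, carboxyl equatorial, trifluoromethyl equatorial): E = 0.00 kcal/mol.
Chair II is the more stable (lower-energy) conformer, and in that chair the phenyl group is equatorial.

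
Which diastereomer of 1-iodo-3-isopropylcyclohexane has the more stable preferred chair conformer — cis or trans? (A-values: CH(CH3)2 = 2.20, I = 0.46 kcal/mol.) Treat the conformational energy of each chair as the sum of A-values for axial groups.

cis

At 1,3 positions (parity same): cis → (e,e or a,a); trans → (a,e or e,a).
Best chair for cis: E = 0.00 kcal/mol; best chair for trans: E = 0.46 kcal/mol.
The cis isomer is lower by 0.46 kcal/mol.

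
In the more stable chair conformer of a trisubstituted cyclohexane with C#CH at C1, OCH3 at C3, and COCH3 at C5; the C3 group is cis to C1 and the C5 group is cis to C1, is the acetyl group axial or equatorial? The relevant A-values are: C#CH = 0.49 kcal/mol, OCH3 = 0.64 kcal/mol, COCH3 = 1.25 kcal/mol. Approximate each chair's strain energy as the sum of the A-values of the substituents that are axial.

equatorial

Chair I (ethynyl axial, methoxy axial, acetyl axial): E = 2.38 kcal/mol.
Chair II (ethynyl equatorial, methoxy equatorial, acetyl equatorial): E = 0.00 kcal/mol.
Chair II is the more stable (lower-energy) conformer, and in that chair the acetyl group is equatorial.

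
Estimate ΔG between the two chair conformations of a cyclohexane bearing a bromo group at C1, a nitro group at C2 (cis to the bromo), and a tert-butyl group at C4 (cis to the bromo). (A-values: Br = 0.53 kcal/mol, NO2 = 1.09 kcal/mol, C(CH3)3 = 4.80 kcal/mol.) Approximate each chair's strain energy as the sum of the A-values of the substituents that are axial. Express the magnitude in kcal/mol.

Chair I (bromo axial, nitro equatorial, tert-butyl equatorial): E = 0.53 kcal/mol.
Chair II (bromo equatorial, nitro axial, tert-butyl axial): E = 5.89 kcal/mol.
ΔE = 5.89 − 0.53 = 5.36 kcal/mol; chair I is more stable.

5.36 kcal/mol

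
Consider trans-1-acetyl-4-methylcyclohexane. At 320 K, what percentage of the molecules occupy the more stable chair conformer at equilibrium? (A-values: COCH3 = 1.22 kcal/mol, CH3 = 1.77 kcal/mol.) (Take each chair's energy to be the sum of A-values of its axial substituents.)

C1 and C4 have opposite parity, so for the trans isomer the two substituents are e,e in one chair and a,a in the other.
Chair I (acetyl axial, methyl axial): E = 2.99 kcal/mol; chair II (acetyl equatorial, methyl equatorial): E = 0.00 kcal/mol.
ΔG = 2.99 kcal/mol between the two chairs.
K = exp(ΔG/RT) with R = 1.987×10⁻³ kcal mol⁻¹ K⁻¹ and T = 320 K gives K ≈ 110.
Fraction in the lower-energy chair = K/(K+1) = 99.1%.

99.1%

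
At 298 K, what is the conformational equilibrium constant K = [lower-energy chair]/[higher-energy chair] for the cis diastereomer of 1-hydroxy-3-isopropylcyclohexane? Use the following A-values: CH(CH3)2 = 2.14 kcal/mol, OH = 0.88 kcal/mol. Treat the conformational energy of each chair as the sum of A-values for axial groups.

C1 and C3 have the same parity, so for the cis isomer the two substituents are e,e in one chair and a,a in the other.
Chair I (isopropyl axial, hydroxyl axial): E = 3.02 kcal/mol; chair II (isopropyl equatorial, hydroxyl equatorial): E = 0.00 kcal/mol.
ΔG = 3.02 kcal/mol between the two chairs.
K = exp(ΔG/RT) with R = 1.987×10⁻³ kcal mol⁻¹ K⁻¹ and T = 298 K gives K ≈ 164.

K ≈ 164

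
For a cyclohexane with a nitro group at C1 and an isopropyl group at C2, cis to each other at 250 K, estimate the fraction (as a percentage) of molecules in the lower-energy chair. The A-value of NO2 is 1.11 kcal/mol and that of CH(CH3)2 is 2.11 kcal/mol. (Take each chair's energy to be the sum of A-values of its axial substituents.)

C1 and C2 have opposite parity, so for the cis isomer the two substituents are one axial and one equatorial in each chair.
Chair I (nitro axial, isopropyl equatorial): E = 1.11 kcal/mol; chair II (nitro equatorial, isopropyl axial): E = 2.11 kcal/mol.
ΔG = 1.00 kcal/mol between the two chairs.
K = exp(ΔG/RT) with R = 1.987×10⁻³ kcal mol⁻¹ K⁻¹ and T = 250 K gives K ≈ 7.49.
Fraction in the lower-energy chair = K/(K+1) = 88.2%.

88.2%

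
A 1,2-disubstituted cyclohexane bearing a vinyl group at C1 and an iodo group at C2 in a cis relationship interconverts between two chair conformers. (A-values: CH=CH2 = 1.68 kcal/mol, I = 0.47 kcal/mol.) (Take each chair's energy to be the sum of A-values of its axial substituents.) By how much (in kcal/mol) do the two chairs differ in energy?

C1 and C2 have opposite parity, so for the cis isomer the two substituents are one axial and one equatorial in each chair.
Chair I (vinyl axial, iodo equatorial): E = 1.68 kcal/mol.
Chair II (vinyl equatorial, iodo axial): E = 0.47 kcal/mol.
ΔE = 1.68 − 0.47 = 1.21 kcal/mol; chair II is more stable.

1.21 kcal/mol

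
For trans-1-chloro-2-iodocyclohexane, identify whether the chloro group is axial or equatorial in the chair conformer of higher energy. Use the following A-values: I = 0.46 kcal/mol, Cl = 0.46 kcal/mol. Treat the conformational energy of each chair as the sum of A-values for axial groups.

C1 and C2 have opposite parity, so for the trans isomer the two substituents are e,e in one chair and a,a in the other.
Chair I (iodo axial, chloro axial): E = 0.92 kcal/mol.
Chair II (iodo equatorial, chloro equatorial): E = 0.00 kcal/mol.
Chair I is the less stable (higher-energy) conformer, and in that chair the chloro group is axial.

axial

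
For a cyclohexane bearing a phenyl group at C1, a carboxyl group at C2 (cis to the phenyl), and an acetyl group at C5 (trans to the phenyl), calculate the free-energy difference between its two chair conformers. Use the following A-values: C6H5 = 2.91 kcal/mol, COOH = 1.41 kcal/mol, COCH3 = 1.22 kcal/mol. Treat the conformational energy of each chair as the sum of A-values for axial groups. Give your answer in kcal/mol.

0.28 kcal/mol

Chair I (phenyl axial, carboxyl equatorial, acetyl equatorial): E = 2.91 kcal/mol.
Chair II (phenyl equatorial, carboxyl axial, acetyl axial): E = 2.63 kcal/mol.
ΔE = 2.91 − 2.63 = 0.28 kcal/mol; chair II is more stable.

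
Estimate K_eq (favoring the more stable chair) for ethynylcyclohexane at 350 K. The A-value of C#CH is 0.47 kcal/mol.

One chair has the ethynyl group axial (E = 0.47 kcal/mol) and the other has it equatorial (E = 0).
ΔG = 0.47 kcal/mol between the two chairs.
K = exp(ΔG/RT) with R = 1.987×10⁻³ kcal mol⁻¹ K⁻¹ and T = 350 K gives K ≈ 1.97.

K ≈ 1.97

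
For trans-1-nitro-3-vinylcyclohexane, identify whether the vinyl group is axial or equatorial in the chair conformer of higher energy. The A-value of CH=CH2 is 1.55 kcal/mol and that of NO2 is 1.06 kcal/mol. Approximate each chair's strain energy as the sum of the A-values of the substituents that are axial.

axial

C1 and C3 have the same parity, so for the trans isomer the two substituents are one axial and one equatorial in each chair.
Chair I (vinyl axial, nitro equatorial): E = 1.55 kcal/mol.
Chair II (vinyl equatorial, nitro axial): E = 1.06 kcal/mol.
Chair I is the less stable (higher-energy) conformer, and in that chair the vinyl group is axial.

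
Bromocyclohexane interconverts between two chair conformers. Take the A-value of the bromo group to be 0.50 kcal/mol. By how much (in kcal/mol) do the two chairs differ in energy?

A monosubstituted cyclohexane has one chair with the bromo group axial (E = A = 0.50 kcal/mol) and one with it equatorial (E = 0).
ΔE = 0.50 − 0 = 0.50 kcal/mol.

0.50 kcal/mol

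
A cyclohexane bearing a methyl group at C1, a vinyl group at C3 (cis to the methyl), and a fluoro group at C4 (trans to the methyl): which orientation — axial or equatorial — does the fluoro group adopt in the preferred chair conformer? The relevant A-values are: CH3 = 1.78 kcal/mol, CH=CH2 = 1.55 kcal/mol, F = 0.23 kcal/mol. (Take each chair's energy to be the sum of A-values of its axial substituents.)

Chair I (methyl axial, vinyl axial, fluoro axial): E = 3.56 kcal/mol.
Chair II (methyl equatorial, vinyl equatorial, fluoro equatorial): E = 0.00 kcal/mol.
Chair II is the more stable (lower-energy) conformer, and in that chair the fluoro group is equatorial.

equatorial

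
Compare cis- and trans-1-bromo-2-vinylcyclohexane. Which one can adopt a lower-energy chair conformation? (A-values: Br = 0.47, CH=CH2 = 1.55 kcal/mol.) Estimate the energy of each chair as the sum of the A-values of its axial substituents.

trans

At 1,2 positions (parity opposite): cis → (a,e or e,a); trans → (e,e or a,a).
Best chair for cis: E = 0.47 kcal/mol; best chair for trans: E = 0.00 kcal/mol.
The trans isomer is lower by 0.47 kcal/mol.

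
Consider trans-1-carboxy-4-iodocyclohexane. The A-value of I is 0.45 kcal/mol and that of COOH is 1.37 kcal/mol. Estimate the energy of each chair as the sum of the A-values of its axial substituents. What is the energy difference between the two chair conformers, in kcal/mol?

1.82 kcal/mol

C1 and C4 have opposite parity, so for the trans isomer the two substituents are e,e in one chair and a,a in the other.
Chair I (iodo axial, carboxyl axial): E = 1.82 kcal/mol.
Chair II (iodo equatorial, carboxyl equatorial): E = 0.00 kcal/mol.
ΔE = 1.82 − 0.00 = 1.82 kcal/mol; chair II is more stable.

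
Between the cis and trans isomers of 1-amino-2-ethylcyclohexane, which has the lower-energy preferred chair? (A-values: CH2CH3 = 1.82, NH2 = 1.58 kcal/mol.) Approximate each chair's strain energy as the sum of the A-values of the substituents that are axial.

trans

At 1,2 positions (parity opposite): cis → (a,e or e,a); trans → (e,e or a,a).
Best chair for cis: E = 1.58 kcal/mol; best chair for trans: E = 0.00 kcal/mol.
The trans isomer is lower by 1.58 kcal/mol.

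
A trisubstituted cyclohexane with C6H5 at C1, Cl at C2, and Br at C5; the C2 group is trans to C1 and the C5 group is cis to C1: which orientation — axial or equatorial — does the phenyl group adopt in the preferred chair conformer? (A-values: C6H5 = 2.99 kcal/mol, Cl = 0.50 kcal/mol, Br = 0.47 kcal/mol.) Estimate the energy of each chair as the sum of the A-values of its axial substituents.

Chair I (phenyl axial, chloro axial, bromo axial): E = 3.96 kcal/mol.
Chair II (phenyl equatorial, chloro equatorial, bromo equatorial): E = 0.00 kcal/mol.
Chair II is the more stable (lower-energy) conformer, and in that chair the phenyl group is equatorial.

equatorial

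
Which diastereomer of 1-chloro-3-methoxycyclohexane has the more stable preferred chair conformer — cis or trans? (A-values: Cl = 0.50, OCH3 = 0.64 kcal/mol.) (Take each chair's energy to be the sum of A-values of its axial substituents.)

cis

At 1,3 positions (parity same): cis → (e,e or a,a); trans → (a,e or e,a).
Best chair for cis: E = 0.00 kcal/mol; best chair for trans: E = 0.50 kcal/mol.
The cis isomer is lower by 0.50 kcal/mol.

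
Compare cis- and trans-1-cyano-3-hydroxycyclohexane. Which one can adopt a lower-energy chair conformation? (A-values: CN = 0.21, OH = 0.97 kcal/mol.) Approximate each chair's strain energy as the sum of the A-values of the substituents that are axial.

At 1,3 positions (parity same): cis → (e,e or a,a); trans → (a,e or e,a).
Best chair for cis: E = 0.00 kcal/mol; best chair for trans: E = 0.21 kcal/mol.
The cis isomer is lower by 0.21 kcal/mol.

cis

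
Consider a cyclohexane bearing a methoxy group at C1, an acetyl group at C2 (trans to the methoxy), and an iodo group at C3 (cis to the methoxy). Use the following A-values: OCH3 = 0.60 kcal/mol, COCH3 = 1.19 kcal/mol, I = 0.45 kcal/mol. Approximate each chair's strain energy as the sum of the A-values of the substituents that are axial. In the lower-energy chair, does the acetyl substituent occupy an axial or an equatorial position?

equatorial

Chair I (methoxy axial, acetyl axial, iodo axial): E = 2.24 kcal/mol.
Chair II (methoxy equatorial, acetyl equatorial, iodo equatorial): E = 0.00 kcal/mol.
Chair II is the more stable (lower-energy) conformer, and in that chair the acetyl group is equatorial.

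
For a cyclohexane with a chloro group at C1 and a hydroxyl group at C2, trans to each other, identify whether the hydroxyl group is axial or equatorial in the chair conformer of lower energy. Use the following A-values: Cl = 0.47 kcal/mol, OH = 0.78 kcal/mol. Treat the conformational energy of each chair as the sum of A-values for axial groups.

equatorial

C1 and C2 have opposite parity, so for the trans isomer the two substituents are e,e in one chair and a,a in the other.
Chair I (chloro axial, hydroxyl axial): E = 1.25 kcal/mol.
Chair II (chloro equatorial, hydroxyl equatorial): E = 0.00 kcal/mol.
Chair II is the more stable (lower-energy) conformer, and in that chair the hydroxyl group is equatorial.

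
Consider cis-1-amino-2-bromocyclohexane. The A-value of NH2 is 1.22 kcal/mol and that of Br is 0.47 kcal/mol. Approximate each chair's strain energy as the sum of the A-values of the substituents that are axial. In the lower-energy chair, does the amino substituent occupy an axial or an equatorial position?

equatorial

C1 and C2 have opposite parity, so for the cis isomer the two substituents are one axial and one equatorial in each chair.
Chair I (amino axial, bromo equatorial): E = 1.22 kcal/mol.
Chair II (amino equatorial, bromo axial): E = 0.47 kcal/mol.
Chair II is the more stable (lower-energy) conformer, and in that chair the amino group is equatorial.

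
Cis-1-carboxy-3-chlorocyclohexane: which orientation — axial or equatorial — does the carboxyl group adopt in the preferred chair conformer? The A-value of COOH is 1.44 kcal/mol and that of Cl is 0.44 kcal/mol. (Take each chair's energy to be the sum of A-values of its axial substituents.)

equatorial

C1 and C3 have the same parity, so for the cis isomer the two substituents are e,e in one chair and a,a in the other.
Chair I (carboxyl axial, chloro axial): E = 1.88 kcal/mol.
Chair II (carboxyl equatorial, chloro equatorial): E = 0.00 kcal/mol.
Chair II is the more stable (lower-energy) conformer, and in that chair the carboxyl group is equatorial.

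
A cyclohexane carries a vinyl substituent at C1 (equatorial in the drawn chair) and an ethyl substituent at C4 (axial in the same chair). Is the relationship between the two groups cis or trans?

C1 and C4 have opposite parity, so their axial bonds point in opposite directions.
With opposite-parity carbons, two substituents on the same face are one axial and one equatorial; opposite faces give both axial or both equatorial.
Here the groups are equatorial/axial → same face → cis.

cis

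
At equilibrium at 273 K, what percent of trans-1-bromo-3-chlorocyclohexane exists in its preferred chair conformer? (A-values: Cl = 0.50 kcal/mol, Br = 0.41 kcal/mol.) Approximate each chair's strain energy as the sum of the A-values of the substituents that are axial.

54.1%

C1 and C3 have the same parity, so for the trans isomer the two substituents are one axial and one equatorial in each chair.
Chair I (chloro axial, bromo equatorial): E = 0.50 kcal/mol; chair II (chloro equatorial, bromo axial): E = 0.41 kcal/mol.
ΔG = 0.09 kcal/mol between the two chairs.
K = exp(ΔG/RT) with R = 1.987×10⁻³ kcal mol⁻¹ K⁻¹ and T = 273 K gives K ≈ 1.18.
Fraction in the lower-energy chair = K/(K+1) = 54.1%.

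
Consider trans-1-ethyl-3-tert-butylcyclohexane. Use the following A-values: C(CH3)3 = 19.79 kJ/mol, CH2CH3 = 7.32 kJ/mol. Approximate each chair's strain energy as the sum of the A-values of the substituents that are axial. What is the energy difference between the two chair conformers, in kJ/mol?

C1 and C3 have the same parity, so for the trans isomer the two substituents are one axial and one equatorial in each chair.
Chair I (tert-butyl axial, ethyl equatorial): E = 19.79 kJ/mol.
Chair II (tert-butyl equatorial, ethyl axial): E = 7.32 kJ/mol.
ΔE = 19.79 − 7.32 = 12.47 kJ/mol; chair II is more stable.

12.47 kJ/mol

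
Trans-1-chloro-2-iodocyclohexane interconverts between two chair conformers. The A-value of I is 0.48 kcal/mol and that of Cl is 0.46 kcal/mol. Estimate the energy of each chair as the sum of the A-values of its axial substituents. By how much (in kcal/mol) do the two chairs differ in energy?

0.94 kcal/mol

C1 and C2 have opposite parity, so for the trans isomer the two substituents are e,e in one chair and a,a in the other.
Chair I (iodo axial, chloro axial): E = 0.94 kcal/mol.
Chair II (iodo equatorial, chloro equatorial): E = 0.00 kcal/mol.
ΔE = 0.94 − 0.00 = 0.94 kcal/mol; chair II is more stable.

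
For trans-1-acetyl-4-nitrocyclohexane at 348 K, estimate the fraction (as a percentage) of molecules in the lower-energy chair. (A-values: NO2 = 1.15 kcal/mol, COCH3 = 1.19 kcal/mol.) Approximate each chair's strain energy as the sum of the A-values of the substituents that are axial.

96.7%

C1 and C4 have opposite parity, so for the trans isomer the two substituents are e,e in one chair and a,a in the other.
Chair I (nitro axial, acetyl axial): E = 2.34 kcal/mol; chair II (nitro equatorial, acetyl equatorial): E = 0.00 kcal/mol.
ΔG = 2.34 kcal/mol between the two chairs.
K = exp(ΔG/RT) with R = 1.987×10⁻³ kcal mol⁻¹ K⁻¹ and T = 348 K gives K ≈ 29.5.
Fraction in the lower-energy chair = K/(K+1) = 96.7%.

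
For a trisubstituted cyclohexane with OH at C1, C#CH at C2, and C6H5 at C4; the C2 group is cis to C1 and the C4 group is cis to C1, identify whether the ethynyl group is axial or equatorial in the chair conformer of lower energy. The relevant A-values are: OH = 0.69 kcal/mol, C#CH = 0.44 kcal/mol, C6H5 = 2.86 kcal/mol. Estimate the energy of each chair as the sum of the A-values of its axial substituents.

equatorial

Chair I (hydroxyl axial, ethynyl equatorial, phenyl equatorial): E = 0.69 kcal/mol.
Chair II (hydroxyl equatorial, ethynyl axial, phenyl axial): E = 3.30 kcal/mol.
Chair I is the more stable (lower-energy) conformer, and in that chair the ethynyl group is equatorial.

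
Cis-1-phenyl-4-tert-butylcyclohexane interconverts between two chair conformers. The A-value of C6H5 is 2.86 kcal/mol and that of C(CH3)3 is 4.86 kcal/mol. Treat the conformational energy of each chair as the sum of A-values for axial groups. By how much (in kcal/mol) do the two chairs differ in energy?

2.00 kcal/mol

C1 and C4 have opposite parity, so for the cis isomer the two substituents are one axial and one equatorial in each chair.
Chair I (phenyl axial, tert-butyl equatorial): E = 2.86 kcal/mol.
Chair II (phenyl equatorial, tert-butyl axial): E = 4.86 kcal/mol.
ΔE = 4.86 − 2.86 = 2.00 kcal/mol; chair I is more stable.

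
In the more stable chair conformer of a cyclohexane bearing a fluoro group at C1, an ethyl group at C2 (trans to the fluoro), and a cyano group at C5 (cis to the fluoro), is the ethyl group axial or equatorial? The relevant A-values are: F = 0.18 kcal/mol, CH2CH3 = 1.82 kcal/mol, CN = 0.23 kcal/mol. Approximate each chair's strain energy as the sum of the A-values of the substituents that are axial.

equatorial

Chair I (fluoro axial, ethyl axial, cyano axial): E = 2.23 kcal/mol.
Chair II (fluoro equatorial, ethyl equatorial, cyano equatorial): E = 0.00 kcal/mol.
Chair II is the more stable (lower-energy) conformer, and in that chair the ethyl group is equatorial.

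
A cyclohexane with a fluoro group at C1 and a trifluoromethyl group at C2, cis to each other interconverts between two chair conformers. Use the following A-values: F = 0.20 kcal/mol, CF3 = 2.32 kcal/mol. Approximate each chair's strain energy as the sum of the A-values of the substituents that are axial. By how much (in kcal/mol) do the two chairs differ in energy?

C1 and C2 have opposite parity, so for the cis isomer the two substituents are one axial and one equatorial in each chair.
Chair I (fluoro axial, trifluoromethyl equatorial): E = 0.20 kcal/mol.
Chair II (fluoro equatorial, trifluoromethyl axial): E = 2.32 kcal/mol.
ΔE = 2.32 − 0.20 = 2.12 kcal/mol; chair I is more stable.

2.12 kcal/mol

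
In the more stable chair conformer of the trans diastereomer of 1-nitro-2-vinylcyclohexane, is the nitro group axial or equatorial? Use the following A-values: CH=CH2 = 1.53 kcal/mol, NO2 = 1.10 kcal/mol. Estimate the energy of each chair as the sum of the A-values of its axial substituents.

C1 and C2 have opposite parity, so for the trans isomer the two substituents are e,e in one chair and a,a in the other.
Chair I (vinyl axial, nitro axial): E = 2.63 kcal/mol.
Chair II (vinyl equatorial, nitro equatorial): E = 0.00 kcal/mol.
Chair II is the more stable (lower-energy) conformer, and in that chair the nitro group is equatorial.

equatorial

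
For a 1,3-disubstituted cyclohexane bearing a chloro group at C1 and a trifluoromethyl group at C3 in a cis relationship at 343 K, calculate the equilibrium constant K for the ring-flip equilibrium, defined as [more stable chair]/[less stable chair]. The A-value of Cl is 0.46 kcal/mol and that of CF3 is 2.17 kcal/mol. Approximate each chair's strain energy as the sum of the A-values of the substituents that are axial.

K ≈ 47.4

C1 and C3 have the same parity, so for the cis isomer the two substituents are e,e in one chair and a,a in the other.
Chair I (chloro axial, trifluoromethyl axial): E = 2.63 kcal/mol; chair II (chloro equatorial, trifluoromethyl equatorial): E = 0.00 kcal/mol.
ΔG = 2.63 kcal/mol between the two chairs.
K = exp(ΔG/RT) with R = 1.987×10⁻³ kcal mol⁻¹ K⁻¹ and T = 343 K gives K ≈ 47.4.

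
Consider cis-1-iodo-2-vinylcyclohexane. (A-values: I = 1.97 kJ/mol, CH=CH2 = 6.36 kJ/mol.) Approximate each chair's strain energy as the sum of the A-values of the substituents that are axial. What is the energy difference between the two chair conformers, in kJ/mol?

C1 and C2 have opposite parity, so for the cis isomer the two substituents are one axial and one equatorial in each chair.
Chair I (iodo axial, vinyl equatorial): E = 1.97 kJ/mol.
Chair II (iodo equatorial, vinyl axial): E = 6.36 kJ/mol.
ΔE = 6.36 − 1.97 = 4.39 kJ/mol; chair I is more stable.

4.39 kJ/mol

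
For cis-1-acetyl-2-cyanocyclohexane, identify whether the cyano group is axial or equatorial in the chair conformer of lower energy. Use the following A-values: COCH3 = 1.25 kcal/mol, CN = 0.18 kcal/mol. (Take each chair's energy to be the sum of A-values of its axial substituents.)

C1 and C2 have opposite parity, so for the cis isomer the two substituents are one axial and one equatorial in each chair.
Chair I (acetyl axial, cyano equatorial): E = 1.25 kcal/mol.
Chair II (acetyl equatorial, cyano axial): E = 0.18 kcal/mol.
Chair II is the more stable (lower-energy) conformer, and in that chair the cyano group is axial.

axial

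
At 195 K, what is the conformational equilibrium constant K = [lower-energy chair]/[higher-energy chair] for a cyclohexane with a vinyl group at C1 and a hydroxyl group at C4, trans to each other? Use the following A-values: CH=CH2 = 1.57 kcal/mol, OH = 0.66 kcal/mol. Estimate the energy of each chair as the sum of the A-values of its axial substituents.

K ≈ 316

C1 and C4 have opposite parity, so for the trans isomer the two substituents are e,e in one chair and a,a in the other.
Chair I (vinyl axial, hydroxyl axial): E = 2.23 kcal/mol; chair II (vinyl equatorial, hydroxyl equatorial): E = 0.00 kcal/mol.
ΔG = 2.23 kcal/mol between the two chairs.
K = exp(ΔG/RT) with R = 1.987×10⁻³ kcal mol⁻¹ K⁻¹ and T = 195 K gives K ≈ 316.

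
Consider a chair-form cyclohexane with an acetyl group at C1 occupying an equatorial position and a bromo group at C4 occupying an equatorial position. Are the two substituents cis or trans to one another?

trans

C1 and C4 have opposite parity, so their axial bonds point in opposite directions.
With opposite-parity carbons, two substituents on the same face are one axial and one equatorial; opposite faces give both axial or both equatorial.
Here the groups are equatorial/equatorial → opposite face → trans.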